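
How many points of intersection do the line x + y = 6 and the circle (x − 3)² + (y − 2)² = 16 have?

Substituting the line into the circle gives 2x² − 14x + 9 = 0.
Discriminant = (−14)² − 4·2·(9) = 124 > 0.
Two real roots: the line is a secant.

2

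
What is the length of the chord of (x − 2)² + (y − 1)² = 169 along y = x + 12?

13√2

Express y = x + 12 and substitute into the circle:
2x² + 18x − 44 = 0  ⟹  x² + 9x − 22 = 0
x = 2 or x = −11, giving (2, 14) and (−11, 1).
|(2, 14) − (−11, 1)| = √((13)² + (13)²) = 13√2.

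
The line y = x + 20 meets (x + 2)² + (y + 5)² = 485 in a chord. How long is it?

21√2

Centre (−2, −5), r² = 485. Perpendicular distance d from centre to line = |23| / √2 = 23/√2.
Half the chord is √(r² − d²) = √(441/2), so the full chord is 21√2.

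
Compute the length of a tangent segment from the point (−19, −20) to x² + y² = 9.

4√47

Centre (0, 0), r² = 9. |PO|² = (−19)² + (−20)² = 761.
The tangent meets the radius at right angles, so tangent² = |PO|² − r² = 761 − 9 = 752.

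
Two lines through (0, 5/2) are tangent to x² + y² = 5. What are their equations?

A line y − (5/2) = m(x − (0)) is tangent when its distance from (0, 0) is √5:
(0m − (−5/2))² = 5(m² + 1)
4m² − 1 = 0, so m = −1/2 or m = 1/2.
Through (0, 5/2) these give x + 2y = 5 and x − 2y = −5.

x + 2y = 5 and x − 2y = −5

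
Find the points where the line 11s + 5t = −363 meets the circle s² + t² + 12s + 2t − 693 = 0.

(−33, 0) and (−23, −22)

Express t = (−363 − 11s)/5 and substitute into the circle:
146s² + 8176s + 110814 = 0  ⟹  s² + 56s + 759 = 0
s = −23 or s = −33, giving (−23, −22) and (−33, 0).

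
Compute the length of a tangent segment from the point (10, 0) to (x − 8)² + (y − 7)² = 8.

With centre O = (8, 7), |OP|² = 53 and r² = 8.
By the tangent–radius right angle, tangent length = √(|PO|² − r²) = √45 = 3√5.

3√5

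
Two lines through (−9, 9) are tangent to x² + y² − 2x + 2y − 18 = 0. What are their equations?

Write the tangent as mx − y + (9 − m·(−9)) = 0 and set its distance from the centre to 2√5:
[m·(10) − (−10)]² = 20(m² + 1)
2m² + 5m + 2 = 0, so m = −1/2 or m = −2.
With m = −1/2: x + 2y = 9. With m = −2: 2x + y = −9.

x + 2y = 9 and 2x + y = −9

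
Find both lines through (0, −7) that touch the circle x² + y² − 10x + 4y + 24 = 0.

Let a tangent through (0, −7) have slope m. Its distance from (5, −2) must equal √5:
[m·(5) − (5)]² = 5(m² + 1)
2m² − 5m + 2 = 0, so m = 2 or m = 1/2.
Through (0, −7) these give 2x − y = 7 and x − 2y = 14.

2x − y = 7 and x − 2y = 14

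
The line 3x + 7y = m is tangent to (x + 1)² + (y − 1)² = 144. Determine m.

m = 4 ± 12√58

Tangency holds when the distance from the centre (−1, 1) to the line equals the radius 12:
|3·(−1) + 7·1 − m| / √58 = 12
|m − (4)| = 12√58.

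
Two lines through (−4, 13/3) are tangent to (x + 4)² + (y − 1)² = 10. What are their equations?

A line y − (13/3) = m(x − (−4)) is tangent when its distance from (−4, 1) is √10:
(0m − (−10/3))² = 10(m² + 1)
9m² − 1 = 0, so m = 1/3 or m = −1/3.
With m = 1/3: x − 3y = −17. With m = −1/3: x + 3y = 9.

x − 3y = −17 and x + 3y = 9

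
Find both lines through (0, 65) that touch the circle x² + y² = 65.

Write the tangent as mx − y + (65 − m·(0)) = 0 and set its distance from the centre to √65:
[m·(0) − (−65)]² = 65(m² + 1)
m² − 64 = 0, so m = 8 or m = −8.
With m = 8: 8x − y = −65. With m = −8: 8x + y = 65.

8x − y = −65 and 8x + y = 65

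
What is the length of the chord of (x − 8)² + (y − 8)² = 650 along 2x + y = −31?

6√5

From the line, y = −2x − 31. Substituting:
5x² + 140x + 935 = 0  ⟹  x² + 28x + 187 = 0
x = −11 or x = −17, giving (−11, −9) and (−17, 3).
Chord length = distance between (−11, −9) and (−17, 3) = √180 = 6√5.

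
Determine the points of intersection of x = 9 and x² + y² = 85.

(9, −2) and (9, 2)

The line gives x = 9. Substituting into the circle:
y² − 4 = 0
y = 2 or y = −2, giving (9, 2) and (9, −2).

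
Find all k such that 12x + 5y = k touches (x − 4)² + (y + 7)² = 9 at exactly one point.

Tangency holds when the distance from the centre (4, −7) to the line equals the radius 3:
|12·4 + 5·(−7) − k| / √169 = 3
|k − (13)| = 3·13, so k = 52 or k = −26.

k = −26 or k = 52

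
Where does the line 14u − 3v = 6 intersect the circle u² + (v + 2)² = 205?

(−3, −16) and (3, 12)

Express v = (−6 + 14u)/3 and substitute into the circle:
205u² − 1845 = 0  ⟹  u² − 9 = 0
u = 3 or u = −3, giving (3, 12) and (−3, −16).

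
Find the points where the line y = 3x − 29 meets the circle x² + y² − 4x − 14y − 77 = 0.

(9, −2) and (13, 10)

Substitute y = 3x − 29:
10x² − 220x + 1170 = 0  ⟹  x² − 22x + 117 = 0
x = 13 or x = 9, giving (13, 10) and (9, −2).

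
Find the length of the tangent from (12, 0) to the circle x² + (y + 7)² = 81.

Centre (0, −7), r² = 81. |PO|² = (12)² + (7)² = 193.
Power of the point: PT² = |PO|² − r² = 112, so PT = 4√7.

4√7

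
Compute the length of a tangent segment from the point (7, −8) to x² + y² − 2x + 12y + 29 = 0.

The centre is (1, −6) and r = 2√2. The square of the distance from P to the centre is 36 + 4 = 40.
Power of the point: PT² = |PO|² − r² = 32, so PT = 4√2.

4√2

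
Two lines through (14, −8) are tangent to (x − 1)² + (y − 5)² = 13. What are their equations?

2x + 3y = 4 and 3x + 2y = 26

Write the tangent as mx − y + (−8 − m·(14)) = 0 and set its distance from the centre to √13:
[m·(−13) − (13)]² = 13(m² + 1)
6m² + 13m + 6 = 0, so m = −2/3 or m = −3/2.
Through (14, −8) these give 2x + 3y = 4 and 3x + 2y = 26.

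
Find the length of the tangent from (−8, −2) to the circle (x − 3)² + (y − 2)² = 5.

2√33

Centre (3, 2), r² = 5. |PO|² = (−11)² + (−4)² = 137.
Power of the point: PT² = |PO|² − r² = 132, so PT = 2√33.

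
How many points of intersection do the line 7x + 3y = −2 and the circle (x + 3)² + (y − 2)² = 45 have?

2

d² = (7·(−3) + 3·2 − (−2))²/58 = 169/58; r² = 45.
Since d² < r², the line cuts the circle twice.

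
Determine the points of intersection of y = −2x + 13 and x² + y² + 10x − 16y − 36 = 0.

Express y = −2x + 13 and substitute into the circle:
5x² − 10x − 75 = 0  ⟹  x² − 2x − 15 = 0
x = 5 or x = −3, giving (5, 3) and (−3, 19).

(−3, 19) and (5, 3)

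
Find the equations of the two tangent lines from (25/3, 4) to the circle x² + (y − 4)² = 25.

3x − 4y = 9 and 3x + 4y = 41

A line y − (4) = m(x − (25/3)) is tangent when its distance from (0, 4) is 5:
(−25/3m − (0))² = 25(m² + 1)
16m² − 9 = 0, so m = 3/4 or m = −3/4.
With m = 3/4: 3x − 4y = 9. With m = −3/4: 3x + 4y = 41.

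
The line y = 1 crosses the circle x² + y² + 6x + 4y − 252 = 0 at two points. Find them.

(−19, 1) and (13, 1)

Express y = 1 and substitute into the circle:
x² + 6x − 247 = 0
x = 13 or x = −19, giving (13, 1) and (−19, 1).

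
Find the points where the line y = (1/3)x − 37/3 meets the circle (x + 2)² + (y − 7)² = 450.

From the line, y = (−37 + x)/3. Substituting:
10x² − 80x − 650 = 0  ⟹  x² − 8x − 65 = 0
x = 13 or x = −5, giving (13, −8) and (−5, −14).

(−5, −14) and (13, −8)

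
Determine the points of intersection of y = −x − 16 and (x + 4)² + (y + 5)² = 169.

(−16, 0) and (1, −17)

From the line, y = −x − 16. Substituting:
2x² + 30x − 32 = 0  ⟹  x² + 15x − 16 = 0
x = 1 or x = −16, giving (1, −17) and (−16, 0).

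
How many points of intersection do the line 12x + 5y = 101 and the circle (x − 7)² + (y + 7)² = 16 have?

1

d² = (12·7 + 5·(−7) − (101))²/169 = 16; r² = 16.
Since d² = r², the line is tangent.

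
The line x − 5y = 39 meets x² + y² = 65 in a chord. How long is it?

The distance from (0, 0) to the line is 39/√26, and r² = 65.
Half the chord is √(r² − d²) = √(13/2), so the full chord is √26.

√26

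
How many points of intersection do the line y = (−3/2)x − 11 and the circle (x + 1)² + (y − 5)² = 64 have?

Centre (−1, 5), r² = 64. Distance² from centre to line = (29)²/13 = 841/13.
Since d² > r², the line lies outside the circle.

0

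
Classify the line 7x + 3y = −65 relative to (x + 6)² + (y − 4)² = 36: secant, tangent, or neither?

secant

Substituting the line into the circle gives 58x² + 1186x + 5929 = 0.
Discriminant = (1186)² − 4·58·(5929) = 31068 > 0.
Two real roots: the line is a secant.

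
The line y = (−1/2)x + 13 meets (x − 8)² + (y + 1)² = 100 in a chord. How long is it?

4√5

From the line, y = (26 − x)/2. Substituting:
5x² − 120x + 640 = 0  ⟹  x² − 24x + 128 = 0
x = 16 or x = 8, giving (16, 5) and (8, 9).
Chord length = distance between (16, 5) and (8, 9) = √80 = 4√5.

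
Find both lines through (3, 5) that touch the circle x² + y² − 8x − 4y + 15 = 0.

x + 2y = 13 and 2x − y = 1

Write the tangent as mx − y + (5 − m·(3)) = 0 and set its distance from the centre to √5:
(1m − (−3))² = 5(m² + 1)
2m² − 3m − 2 = 0, so m = −1/2 or m = 2.
With m = −1/2: x + 2y = 13. With m = 2: 2x − y = 1.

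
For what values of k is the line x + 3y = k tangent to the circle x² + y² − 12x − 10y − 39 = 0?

For a tangent, require d(centre, line) = r = 10.
|1·6 + 3·5 − k| / √10 = 10
|k − (21)| = 10√10.

k = 21 ± 10√10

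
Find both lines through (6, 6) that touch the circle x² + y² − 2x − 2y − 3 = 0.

Write the tangent as mx − y + (6 − m·(6)) = 0 and set its distance from the centre to √5:
[m·(−5) − (−5)]² = 5(m² + 1)
2m² − 5m + 2 = 0, so m = 1/2 or m = 2.
With m = 1/2: x − 2y = −6. With m = 2: 2x − y = 6.

x − 2y = −6 and 2x − y = 6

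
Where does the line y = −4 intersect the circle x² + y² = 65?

From the line, y = −4. Substituting:
x² − 49 = 0
x = 7 or x = −7, giving (7, −4) and (−7, −4).

(−7, −4) and (7, −4)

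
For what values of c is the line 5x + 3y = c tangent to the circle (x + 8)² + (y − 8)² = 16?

c = −16 ± 4√34

Tangency holds when the distance from the centre (−8, 8) to the line equals the radius 4:
|5·(−8) + 3·8 − c| / √34 = 4
|c − (−16)| = 4√34.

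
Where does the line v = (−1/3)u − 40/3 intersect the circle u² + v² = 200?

Express v = (−40 − u)/3 and substitute into the circle:
10u² + 80u − 200 = 0  ⟹  u² + 8u − 20 = 0
u = 2 or u = −10, giving (2, −14) and (−10, −10).

(−10, −10) and (2, −14)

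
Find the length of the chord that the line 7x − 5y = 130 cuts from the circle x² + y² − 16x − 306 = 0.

4√74

The distance from (8, 0) to the line is 74/√74, and r² = 370.
Chord = 2√(r² − d²) = 2·√(296) = 4√74.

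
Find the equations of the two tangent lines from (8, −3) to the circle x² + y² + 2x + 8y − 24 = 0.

Write the tangent as mx − y + (−3 − m·(8)) = 0 and set its distance from the centre to √41:
[m·(−9) − (−1)]² = 41(m² + 1)
20m² − 9m − 20 = 0, so m = 5/4 or m = −4/5.
With m = 5/4: 5x − 4y = 52. With m = −4/5: 4x + 5y = 17.

5x − 4y = 52 and 4x + 5y = 17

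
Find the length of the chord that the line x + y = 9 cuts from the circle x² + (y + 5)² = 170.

Express y = −x + 9 and substitute into the circle:
2x² − 28x + 26 = 0  ⟹  x² − 14x + 13 = 0
x = 13 or x = 1, giving (13, −4) and (1, 8).
Chord length = distance between (13, −4) and (1, 8) = √288 = 12√2.

12√2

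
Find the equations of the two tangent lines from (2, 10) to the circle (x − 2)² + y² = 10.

A line y − (10) = m(x − (2)) is tangent when its distance from (2, 0) is √10:
(0m − (−10))² = 10(m² + 1)
m² − 9 = 0, so m = −3 or m = 3.
With m = −3: 3x + y = 16. With m = 3: 3x − y = −4.

3x + y = 16 and 3x − y = −4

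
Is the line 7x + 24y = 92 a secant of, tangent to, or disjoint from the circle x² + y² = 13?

Centre (0, 0), r² = 13. Distance² from centre to line = (−92)²/625 = 8464/625.
Since d² > r², the line lies outside the circle.

disjoint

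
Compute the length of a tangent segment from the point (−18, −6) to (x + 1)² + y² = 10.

Centre (−1, 0), r² = 10. |PO|² = (−17)² + (−6)² = 325.
Power of the point: PT² = |PO|² − r² = 315, so PT = 3√35.

3√35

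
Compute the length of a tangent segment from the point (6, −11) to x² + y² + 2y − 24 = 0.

With centre O = (0, −1), |OP|² = 136 and r² = 25.
By the tangent–radius right angle, tangent length = √(|PO|² − r²) = √111.

√111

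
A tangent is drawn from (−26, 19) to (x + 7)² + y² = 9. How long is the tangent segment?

√713

Centre (−7, 0), r² = 9. |PO|² = (−19)² + (19)² = 722.
By the tangent–radius right angle, tangent length = √(|PO|² − r²) = √713.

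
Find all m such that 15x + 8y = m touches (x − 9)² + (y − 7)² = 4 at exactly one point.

The line touches the circle iff its distance from (9, 7) is 2:
|15·9 + 8·7 − m| / √289 = 2
|m − (191)| = 2·17, so m = 225 or m = 157.

m = 157 or m = 225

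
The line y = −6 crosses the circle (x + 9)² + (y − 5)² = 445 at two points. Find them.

From the line, y = −6. Substituting:
x² + 18x − 243 = 0
x = 9 or x = −27, giving (9, −6) and (−27, −6).

(−27, −6) and (9, −6)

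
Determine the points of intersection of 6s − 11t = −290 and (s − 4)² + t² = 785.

(−19, 16) and (3, 28)

From the line, t = (290 + 6s)/11. Substituting:
157s² + 2512s − 8949 = 0  ⟹  s² + 16s − 57 = 0
s = 3 or s = −19, giving (3, 28) and (−19, 16).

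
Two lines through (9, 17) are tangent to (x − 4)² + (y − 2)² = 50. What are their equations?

Let a tangent through (9, 17) have slope m. Its distance from (4, 2) must equal 5√2:
(−5m − (−15))² = 50(m² + 1)
m² + 6m − 7 = 0, so m = 1 or m = −7.
Through (9, 17) these give x − y = −8 and 7x + y = 80.

x − y = −8 and 7x + y = 80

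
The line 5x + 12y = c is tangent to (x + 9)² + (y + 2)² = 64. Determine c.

The line touches the circle iff its distance from (−9, −2) is 8:
|5·(−9) + 12·(−2) − c| / √169 = 8
|c − (−69)| = 8·13, so c = 35 or c = −173.

c = −173 or c = 35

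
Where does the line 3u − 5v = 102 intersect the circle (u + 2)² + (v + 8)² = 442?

(−11, −27) and (19, −9)

From the line, v = (−102 + 3u)/5. Substituting:
34u² − 272u − 7106 = 0  ⟹  u² − 8u − 209 = 0
u = 19 or u = −11, giving (19, −9) and (−11, −27).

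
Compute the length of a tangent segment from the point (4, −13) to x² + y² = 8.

√177

Centre (0, 0), r² = 8. |PO|² = (4)² + (−13)² = 185.
By the tangent–radius right angle, tangent length = √(|PO|² − r²) = √177.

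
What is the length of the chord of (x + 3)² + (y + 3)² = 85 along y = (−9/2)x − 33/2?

2√85

The distance from (−3, −3) to the line is 0/√85, and r² = 85.
Chord = 2√(r² − d²) = 2·√(85) = 2√85.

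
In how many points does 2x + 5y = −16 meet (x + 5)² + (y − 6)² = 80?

2

Centre (−5, 6), r² = 80. Distance² from centre to line = (36)²/29 = 1296/29.
Since d² < r², the line cuts the circle twice.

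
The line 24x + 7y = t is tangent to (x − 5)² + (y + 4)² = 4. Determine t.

t = 42 or t = 142

Tangency holds when the distance from the centre (5, −4) to the line equals the radius 2:
|24·5 + 7·(−4) − t| / √625 = 2
|t − (92)| = 2·25, so t = 142 or t = 42.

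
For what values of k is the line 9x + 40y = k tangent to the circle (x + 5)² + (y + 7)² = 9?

For a tangent, require d(centre, line) = r = 3.
|9·(−5) + 40·(−7) − k| / √1681 = 3
|k − (−325)| = 3·41, so k = −202 or k = −448.

k = −448 or k = −202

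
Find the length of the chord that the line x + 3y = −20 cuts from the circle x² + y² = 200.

8√10

Express y = (−20 − x)/3 and substitute into the circle:
10x² + 40x − 1400 = 0  ⟹  x² + 4x − 140 = 0
x = 10 or x = −14, giving (10, −10) and (−14, −2).
|(10, −10) − (−14, −2)| = √((24)² + (−8)²) = 8√10.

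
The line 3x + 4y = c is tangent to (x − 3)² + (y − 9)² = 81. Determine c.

Tangency holds when the distance from the centre (3, 9) to the line equals the radius 9:
|3·3 + 4·9 − c| / √25 = 9
|c − (45)| = 9·5, so c = 90 or c = 0.

c = 0 or c = 90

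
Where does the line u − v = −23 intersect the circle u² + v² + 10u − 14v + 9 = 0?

(−12, 11) and (−9, 14)

From the line, v = u + 23. Substituting:
2u² + 42u + 216 = 0  ⟹  u² + 21u + 108 = 0
u = −9 or u = −12, giving (−9, 14) and (−12, 11).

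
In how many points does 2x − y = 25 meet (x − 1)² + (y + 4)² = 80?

2

Substituting the line into the circle gives 5x² − 86x + 362 = 0.
Δ = 7396 − 7240 = 156.
Two real roots: the line is a secant.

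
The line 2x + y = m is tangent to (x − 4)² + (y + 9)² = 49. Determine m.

m = −1 ± 7√5

The line touches the circle iff its distance from (4, −9) is 7:
|2·4 + 1·(−9) − m| / √5 = 7
|m − (−1)| = 7√5.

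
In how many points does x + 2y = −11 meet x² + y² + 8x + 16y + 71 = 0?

0

Substituting the line into the circle gives 5x² + 22x + 53 = 0.
Δ = 484 − 1060 = −576.
No real roots: the line does not meet the circle.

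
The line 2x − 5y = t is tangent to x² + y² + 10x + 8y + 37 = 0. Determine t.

For a tangent, require d(centre, line) = r = 2.
|2·(−5) − 5·(−4) − t| / √29 = 2
|t − (10)| = 2√29.

t = 10 ± 2√29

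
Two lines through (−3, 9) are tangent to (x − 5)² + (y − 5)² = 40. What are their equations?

A line y − (9) = m(x − (−3)) is tangent when its distance from (5, 5) is 2√10:
[m·(8) − (−4)]² = 40(m² + 1)
3m² + 8m − 3 = 0, so m = −3 or m = 1/3.
Through (−3, 9) these give 3x + y = 0 and x − 3y = −30.

3x + y = 0 and x − 3y = −30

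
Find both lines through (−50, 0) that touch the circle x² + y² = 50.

x − 7y = −50 and x + 7y = −50

A line y − (0) = m(x − (−50)) is tangent when its distance from (0, 0) is 5√2:
[m·(50) − (0)]² = 50(m² + 1)
49m² − 1 = 0, so m = 1/7 or m = −1/7.
Through (−50, 0) these give x − 7y = −50 and x + 7y = −50.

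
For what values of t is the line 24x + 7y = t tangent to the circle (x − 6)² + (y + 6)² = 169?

For a tangent, require d(centre, line) = r = 13.
|24·6 + 7·(−6) − t| / √625 = 13
|t − (102)| = 13·25, so t = 427 or t = −223.

t = −223 or t = 427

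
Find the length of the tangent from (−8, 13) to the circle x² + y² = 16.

With centre O = (0, 0), |OP|² = 233 and r² = 16.
Power of the point: PT² = |PO|² − r² = 217, so PT = √217.

√217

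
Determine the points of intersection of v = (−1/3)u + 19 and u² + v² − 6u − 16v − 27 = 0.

(3, 18) and (9, 16)

Substitute v = (57 − u)/3:
10u² − 120u + 270 = 0  ⟹  u² − 12u + 27 = 0
u = 9 or u = 3, giving (9, 16) and (3, 18).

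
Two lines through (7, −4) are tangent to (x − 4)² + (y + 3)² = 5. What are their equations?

A line y − (−4) = m(x − (7)) is tangent when its distance from (4, −3) is √5:
[m·(−3) − (1)]² = 5(m² + 1)
2m² + 3m − 2 = 0, so m = 1/2 or m = −2.
With m = 1/2: x − 2y = 15. With m = −2: 2x + y = 10.

x − 2y = 15 and 2x + y = 10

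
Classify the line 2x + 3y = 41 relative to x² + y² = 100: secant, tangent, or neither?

Substituting the line into the circle gives 13x² − 164x + 781 = 0.
Discriminant = (−164)² − 4·13·(781) = −13716 < 0.
No real roots: the line does not meet the circle.

neither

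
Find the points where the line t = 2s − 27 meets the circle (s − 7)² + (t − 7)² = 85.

From the line, t = 2s − 27. Substituting:
5s² − 150s + 1120 = 0  ⟹  s² − 30s + 224 = 0
s = 16 or s = 14, giving (16, 5) and (14, 1).

(14, 1) and (16, 5)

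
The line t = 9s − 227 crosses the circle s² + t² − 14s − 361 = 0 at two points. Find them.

(24, −11) and (26, 7)

From the line, t = 9s − 227. Substituting:
82s² − 4100s + 51168 = 0  ⟹  s² − 50s + 624 = 0
s = 26 or s = 24, giving (26, 7) and (24, −11).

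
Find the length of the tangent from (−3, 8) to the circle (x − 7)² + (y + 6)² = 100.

The centre is (7, −6) and r = 10. The square of the distance from P to the centre is 100 + 196 = 296.
Power of the point: PT² = |PO|² − r² = 196, so PT = 14.

14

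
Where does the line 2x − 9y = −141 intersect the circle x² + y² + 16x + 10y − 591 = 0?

(−30, 9) and (6, 17)

Substitute y = (141 + 2x)/9:
85x² + 2040x − 15300 = 0  ⟹  x² + 24x − 180 = 0
x = 6 or x = −30, giving (6, 17) and (−30, 9).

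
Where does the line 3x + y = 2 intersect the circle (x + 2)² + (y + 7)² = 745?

(−6, 20) and (11, −31)

Express y = −3x + 2 and substitute into the circle:
10x² − 50x − 660 = 0  ⟹  x² − 5x − 66 = 0
x = 11 or x = −6, giving (11, −31) and (−6, 20).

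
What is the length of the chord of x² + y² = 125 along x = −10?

The line gives x = −10. Substituting into the circle:
y² − 25 = 0
y = 5 or y = −5, giving (−10, 5) and (−10, −5).
Chord length = distance between (−10, 5) and (−10, −5) = √100 = 10.

10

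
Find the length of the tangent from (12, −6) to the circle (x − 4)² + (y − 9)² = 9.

2√70

The centre is (4, 9) and r = 3. The square of the distance from P to the centre is 64 + 225 = 289.
By the tangent–radius right angle, tangent length = √(|PO|² − r²) = √280 = 2√70.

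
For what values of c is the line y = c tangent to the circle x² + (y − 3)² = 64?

The line touches the circle iff its distance from (0, 3) is 8:
|0·0 + 1·3 − c| / √1 = 8
|c − (3)| = 8, so c = 11 or c = −5.

c = −5 or c = 11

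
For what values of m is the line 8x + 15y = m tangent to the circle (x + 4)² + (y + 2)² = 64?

The line touches the circle iff its distance from (−4, −2) is 8:
|8·(−4) + 15·(−2) − m| / √289 = 8
|m − (−62)| = 8·17, so m = 74 or m = −198.

m = −198 or m = 74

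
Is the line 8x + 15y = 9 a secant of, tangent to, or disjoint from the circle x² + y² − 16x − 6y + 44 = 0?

disjoint

Substituting the line into the circle gives 289x² − 3024x + 9171 = 0.
Δ = 9144576 − 10601676 = −1457100.
No real roots: the line does not meet the circle.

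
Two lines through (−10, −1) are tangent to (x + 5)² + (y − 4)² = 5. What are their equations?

x − 2y = −8 and 2x − y = −19

Let a tangent through (−10, −1) have slope m. Its distance from (−5, 4) must equal √5:
[m·(5) − (5)]² = 5(m² + 1)
2m² − 5m + 2 = 0, so m = 1/2 or m = 2.
Through (−10, −1) these give x − 2y = −8 and 2x − y = −19.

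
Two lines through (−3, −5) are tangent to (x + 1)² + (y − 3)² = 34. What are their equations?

3x − 5y = 16 and 5x + 3y = −30

Let a tangent through (−3, −5) have slope m. Its distance from (−1, 3) must equal √34:
(2m − (8))² = 34(m² + 1)
15m² + 16m − 15 = 0, so m = 3/5 or m = −5/3.
With m = 3/5: 3x − 5y = 16. With m = −5/3: 5x + 3y = −30.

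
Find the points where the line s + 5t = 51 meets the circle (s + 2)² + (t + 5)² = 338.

(−9, 12) and (11, 8)

Express t = (51 − s)/5 and substitute into the circle:
26s² − 52s − 2574 = 0  ⟹  s² − 2s − 99 = 0
s = 11 or s = −9, giving (11, 8) and (−9, 12).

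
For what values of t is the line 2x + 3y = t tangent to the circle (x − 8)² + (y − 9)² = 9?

Tangency holds when the distance from the centre (8, 9) to the line equals the radius 3:
|2·8 + 3·9 − t| / √13 = 3
|t − (43)| = 3√13.

t = 43 ± 3√13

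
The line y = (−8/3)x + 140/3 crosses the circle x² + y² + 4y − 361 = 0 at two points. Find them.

Substitute y = (140 − 8x)/3:
73x² − 2336x + 18031 = 0  ⟹  x² − 32x + 247 = 0
x = 19 or x = 13, giving (19, −4) and (13, 12).

(13, 12) and (19, −4)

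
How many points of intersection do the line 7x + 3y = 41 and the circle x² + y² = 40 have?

Substituting the line into the circle gives 58x² − 574x + 1321 = 0.
Δ = 329476 − 306472 = 23004.
Two real roots: the line is a secant.

2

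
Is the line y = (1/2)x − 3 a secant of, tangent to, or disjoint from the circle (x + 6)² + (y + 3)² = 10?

d² = (1·(−6) − 2·(−3) − (6))²/5 = 36/5; r² = 10.
Since d² < r², the line cuts the circle twice.

secant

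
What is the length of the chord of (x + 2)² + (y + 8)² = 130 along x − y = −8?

Express y = x + 8 and substitute into the circle:
2x² + 36x + 130 = 0  ⟹  x² + 18x + 65 = 0
x = −5 or x = −13, giving (−5, 3) and (−13, −5).
Chord length = distance between (−5, 3) and (−13, −5) = √128 = 8√2.

8√2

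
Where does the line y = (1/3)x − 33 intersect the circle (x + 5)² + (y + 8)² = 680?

(−3, −34) and (9, −30)

Express y = (−99 + x)/3 and substitute into the circle:
10x² − 60x − 270 = 0  ⟹  x² − 6x − 27 = 0
x = 9 or x = −3, giving (9, −30) and (−3, −34).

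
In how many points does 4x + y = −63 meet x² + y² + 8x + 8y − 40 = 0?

0

Substituting the line into the circle gives 17x² + 480x + 3425 = 0.
Discriminant = (480)² − 4·17·(3425) = −2500 < 0.
No real roots: the line does not meet the circle.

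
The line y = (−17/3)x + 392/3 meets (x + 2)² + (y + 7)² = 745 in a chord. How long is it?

The distance from (−2, −7) to the line is 447/√298, and r² = 745.
Half the chord is √(r² − d²) = √(149/2), so the full chord is √298.

√298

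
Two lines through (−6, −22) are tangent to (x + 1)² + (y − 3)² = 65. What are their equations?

Write the tangent as mx − y + (−22 − m·(−6)) = 0 and set its distance from the centre to √65:
[m·(5) − (25)]² = 65(m² + 1)
4m² + 25m − 56 = 0, so m = 7/4 or m = −8.
Through (−6, −22) these give 7x − 4y = 46 and 8x + y = −70.

7x − 4y = 46 and 8x + y = −70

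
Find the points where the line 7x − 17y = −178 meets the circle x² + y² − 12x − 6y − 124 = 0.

(−6, 8) and (11, 15)

Express y = (178 + 7x)/17 and substitute into the circle:
338x² − 1690x − 22308 = 0  ⟹  x² − 5x − 66 = 0
x = 11 or x = −6, giving (11, 15) and (−6, 8).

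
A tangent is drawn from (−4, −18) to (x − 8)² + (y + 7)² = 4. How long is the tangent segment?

3√29

With centre O = (8, −7), |OP|² = 265 and r² = 4.
Power of the point: PT² = |PO|² − r² = 261, so PT = 3√29.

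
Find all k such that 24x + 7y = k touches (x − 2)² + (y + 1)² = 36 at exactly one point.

The line touches the circle iff its distance from (2, −1) is 6:
|24·2 + 7·(−1) − k| / √625 = 6
|k − (41)| = 6·25, so k = 191 or k = −109.

k = −109 or k = 191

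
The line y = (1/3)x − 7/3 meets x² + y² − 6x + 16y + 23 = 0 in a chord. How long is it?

2√10

Substitute y = (−7 + x)/3:
10x² − 20x − 80 = 0  ⟹  x² − 2x − 8 = 0
x = 4 or x = −2, giving (4, −1) and (−2, −3).
Chord length = distance between (4, −1) and (−2, −3) = √40 = 2√10.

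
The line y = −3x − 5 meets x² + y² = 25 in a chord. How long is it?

3√10

The distance from (0, 0) to the line is 5/√10, and r² = 25.
Chord = 2√(r² − d²) = 2·√(45/2) = 3√10.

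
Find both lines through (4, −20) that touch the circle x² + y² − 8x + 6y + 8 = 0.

4x + y = −4 and 4x − y = 36

A line y − (−20) = m(x − (4)) is tangent when its distance from (4, −3) is √17:
(0m − (17))² = 17(m² + 1)
m² − 16 = 0, so m = −4 or m = 4.
With m = −4: 4x + y = −4. With m = 4: 4x − y = 36.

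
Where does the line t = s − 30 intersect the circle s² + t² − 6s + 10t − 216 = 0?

From the line, t = s − 30. Substituting:
2s² − 56s + 384 = 0  ⟹  s² − 28s + 192 = 0
s = 16 or s = 12, giving (16, −14) and (12, −18).

(12, −18) and (16, −14)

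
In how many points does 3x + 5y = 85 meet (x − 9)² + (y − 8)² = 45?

Substituting the line into the circle gives 34x² − 720x + 2925 = 0.
Discriminant = (−720)² − 4·34·(2925) = 120600 > 0.
Two real roots: the line is a secant.

2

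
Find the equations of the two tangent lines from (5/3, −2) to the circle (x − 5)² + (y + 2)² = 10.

Write the tangent as mx − y + (−2 − m·(5/3)) = 0 and set its distance from the centre to √10:
[m·(10/3) − (0)]² = 10(m² + 1)
m² − 9 = 0, so m = 3 or m = −3.
With m = 3: 3x − y = 7. With m = −3: 3x + y = 3.

3x − y = 7 and 3x + y = 3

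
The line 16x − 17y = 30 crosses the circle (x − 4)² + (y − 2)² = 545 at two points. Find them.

Substitute y = (−30 + 16x)/17:
545x² − 4360x − 148785 = 0  ⟹  x² − 8x − 273 = 0
x = 21 or x = −13, giving (21, 18) and (−13, −14).

(−13, −14) and (21, 18)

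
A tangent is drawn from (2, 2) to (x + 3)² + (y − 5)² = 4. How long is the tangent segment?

√30

Centre (−3, 5), r² = 4. |PO|² = (5)² + (−3)² = 34.
The tangent meets the radius at right angles, so tangent² = |PO|² − r² = 34 − 4 = 30.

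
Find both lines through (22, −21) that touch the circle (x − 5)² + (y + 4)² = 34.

Write the tangent as mx − y + (−21 − m·(22)) = 0 and set its distance from the centre to √34:
[m·(−17) − (17)]² = 34(m² + 1)
15m² + 34m + 15 = 0, so m = −5/3 or m = −3/5.
With m = −5/3: 5x + 3y = 47. With m = −3/5: 3x + 5y = −39.

5x + 3y = 47 and 3x + 5y = −39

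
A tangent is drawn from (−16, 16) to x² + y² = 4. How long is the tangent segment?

With centre O = (0, 0), |OP|² = 512 and r² = 4.
Power of the point: PT² = |PO|² − r² = 508, so PT = 2√127.

2√127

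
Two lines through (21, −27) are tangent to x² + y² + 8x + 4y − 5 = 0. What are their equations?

3x + 4y = −45 and 4x + 3y = 3

Write the tangent as mx − y + (−27 − m·(21)) = 0 and set its distance from the centre to 5:
[m·(−25) − (25)]² = 25(m² + 1)
12m² + 25m + 12 = 0, so m = −3/4 or m = −4/3.
With m = −3/4: 3x + 4y = −45. With m = −4/3: 4x + 3y = 3.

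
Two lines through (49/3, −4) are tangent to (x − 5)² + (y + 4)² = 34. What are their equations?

3x + 5y = 29 and 3x − 5y = 69

Let a tangent through (49/3, −4) have slope m. Its distance from (5, −4) must equal √34:
[m·(−34/3) − (0)]² = 34(m² + 1)
25m² − 9 = 0, so m = −3/5 or m = 3/5.
Through (49/3, −4) these give 3x + 5y = 29 and 3x − 5y = 69.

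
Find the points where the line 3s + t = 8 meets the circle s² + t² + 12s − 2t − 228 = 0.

Substitute t = −3s + 8:
10s² − 30s − 180 = 0  ⟹  s² − 3s − 18 = 0
s = 6 or s = −3, giving (6, −10) and (−3, 17).

(−3, 17) and (6, −10)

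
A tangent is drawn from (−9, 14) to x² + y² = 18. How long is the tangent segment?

With centre O = (0, 0), |OP|² = 277 and r² = 18.
The tangent meets the radius at right angles, so tangent² = |PO|² − r² = 277 − 18 = 259.

√259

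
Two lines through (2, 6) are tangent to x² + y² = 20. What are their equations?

2x + y = 10 and x − 2y = −10

A line y − (6) = m(x − (2)) is tangent when its distance from (0, 0) is 2√5:
(−2m − (−6))² = 20(m² + 1)
2m² + 3m − 2 = 0, so m = −2 or m = 1/2.
With m = −2: 2x + y = 10. With m = 1/2: x − 2y = −10.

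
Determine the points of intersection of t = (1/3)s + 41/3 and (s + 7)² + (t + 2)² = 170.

(−14, 9) and (−8, 11)

Substitute t = (41 + s)/3:
10s² + 220s + 1120 = 0  ⟹  s² + 22s + 112 = 0
s = −8 or s = −14, giving (−8, 11) and (−14, 9).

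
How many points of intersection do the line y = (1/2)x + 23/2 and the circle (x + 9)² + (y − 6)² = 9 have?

2

Centre (−9, 6), r² = 9. Distance² from centre to line = (2)²/5 = 4/5.
Since d² < r², the line cuts the circle twice.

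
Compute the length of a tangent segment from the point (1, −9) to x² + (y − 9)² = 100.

Centre (0, 9), r² = 100. |PO|² = (1)² + (−18)² = 325.
By the tangent–radius right angle, tangent length = √(|PO|² − r²) = √225 = 15.

15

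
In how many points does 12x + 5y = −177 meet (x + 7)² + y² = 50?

Substituting the line into the circle gives 169x² + 4598x + 31304 = 0.
Δ = 21141604 − 21161504 = −19900.
No real roots: the line does not meet the circle.

0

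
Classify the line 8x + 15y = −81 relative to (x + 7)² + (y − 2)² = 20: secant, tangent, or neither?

Centre (−7, 2), r² = 20. Distance² from centre to line = (55)²/289 = 3025/289.
Since d² < r², the line cuts the circle twice.

secant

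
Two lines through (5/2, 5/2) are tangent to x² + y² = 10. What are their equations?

Let a tangent through (5/2, 5/2) have slope m. Its distance from (0, 0) must equal √10:
(−5/2m − (−5/2))² = 10(m² + 1)
3m² + 10m + 3 = 0, so m = −1/3 or m = −3.
With m = −1/3: x + 3y = 10. With m = −3: 3x + y = 10.

x + 3y = 10 and 3x + y = 10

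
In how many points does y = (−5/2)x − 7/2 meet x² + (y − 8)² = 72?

Substituting the line into the circle gives 29x² + 230x + 241 = 0.
Discriminant = (230)² − 4·29·(241) = 24944 > 0.
Two real roots: the line is a secant.

2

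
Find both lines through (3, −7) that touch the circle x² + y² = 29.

A line y − (−7) = m(x − (3)) is tangent when its distance from (0, 0) is √29:
(−3m − (7))² = 29(m² + 1)
10m² − 21m − 10 = 0, so m = 5/2 or m = −2/5.
With m = 5/2: 5x − 2y = 29. With m = −2/5: 2x + 5y = −29.

5x − 2y = 29 and 2x + 5y = −29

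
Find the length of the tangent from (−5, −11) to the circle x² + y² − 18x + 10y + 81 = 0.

3√23

Centre (9, −5), r² = 25. |PO|² = (−14)² + (−6)² = 232.
By the tangent–radius right angle, tangent length = √(|PO|² − r²) = √207 = 3√23.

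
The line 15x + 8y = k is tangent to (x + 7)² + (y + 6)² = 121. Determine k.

k = −340 or k = 34

The line touches the circle iff its distance from (−7, −6) is 11:
|15·(−7) + 8·(−6) − k| / √289 = 11
|k − (−153)| = 11·17, so k = 34 or k = −340.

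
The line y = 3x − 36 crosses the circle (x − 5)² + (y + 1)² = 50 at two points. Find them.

Express y = 3x − 36 and substitute into the circle:
10x² − 220x + 1200 = 0  ⟹  x² − 22x + 120 = 0
x = 12 or x = 10, giving (12, 0) and (10, −6).

(10, −6) and (12, 0)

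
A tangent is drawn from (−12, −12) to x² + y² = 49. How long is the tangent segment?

√239

With centre O = (0, 0), |OP|² = 288 and r² = 49.
The tangent meets the radius at right angles, so tangent² = |PO|² − r² = 288 − 49 = 239.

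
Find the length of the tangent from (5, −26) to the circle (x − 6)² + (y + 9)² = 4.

Centre (6, −9), r² = 4. |PO|² = (−1)² + (−17)² = 290.
Power of the point: PT² = |PO|² − r² = 286, so PT = √286.

√286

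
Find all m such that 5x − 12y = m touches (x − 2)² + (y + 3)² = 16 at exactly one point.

m = −6 or m = 98

For a tangent, require d(centre, line) = r = 4.
|5·2 − 12·(−3) − m| / √169 = 4
|m − (46)| = 4·13, so m = 98 or m = −6.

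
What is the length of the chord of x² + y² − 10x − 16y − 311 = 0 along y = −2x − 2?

16√5

The distance from (5, 8) to the line is 20/√5, and r² = 400.
Half the chord is √(r² − d²) = √(320), so the full chord is 16√5.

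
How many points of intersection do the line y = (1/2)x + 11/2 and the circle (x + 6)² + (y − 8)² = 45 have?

d² = (1·(−6) − 2·8 − (−11))²/5 = 121/5; r² = 45.
Since d² < r², the line cuts the circle twice.

2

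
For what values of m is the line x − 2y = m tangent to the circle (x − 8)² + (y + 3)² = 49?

The line touches the circle iff its distance from (8, −3) is 7:
|1·8 − 2·(−3) − m| / √5 = 7
|m − (14)| = 7√5.

m = 14 ± 7√5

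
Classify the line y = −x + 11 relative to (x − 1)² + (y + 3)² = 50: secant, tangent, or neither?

Substituting the line into the circle gives 2x² − 30x + 147 = 0.
Discriminant = (−30)² − 4·2·(147) = −276 < 0.
No real roots: the line does not meet the circle.

neither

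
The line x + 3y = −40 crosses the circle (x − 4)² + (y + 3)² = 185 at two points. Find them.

(−7, −11) and (8, −16)

Substitute y = (−40 − x)/3:
10x² − 10x − 560 = 0  ⟹  x² − x − 56 = 0
x = 8 or x = −7, giving (8, −16) and (−7, −11).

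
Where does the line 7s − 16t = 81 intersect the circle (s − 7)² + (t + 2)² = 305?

(−9, −9) and (23, 5)

Substitute t = (−81 + 7s)/16:
305s² − 4270s − 63135 = 0  ⟹  s² − 14s − 207 = 0
s = 23 or s = −9, giving (23, 5) and (−9, −9).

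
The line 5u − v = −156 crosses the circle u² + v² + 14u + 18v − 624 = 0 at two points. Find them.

(−34, −14) and (−30, 6)

From the line, v = 5u + 156. Substituting:
26u² + 1664u + 26520 = 0  ⟹  u² + 64u + 1020 = 0
u = −30 or u = −34, giving (−30, 6) and (−34, −14).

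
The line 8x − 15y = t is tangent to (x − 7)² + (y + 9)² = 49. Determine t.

t = 72 or t = 310

Tangency holds when the distance from the centre (7, −9) to the line equals the radius 7:
|8·7 − 15·(−9) − t| / √289 = 7
|t − (191)| = 7·17, so t = 310 or t = 72.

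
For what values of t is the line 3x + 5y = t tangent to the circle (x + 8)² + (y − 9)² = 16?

The line touches the circle iff its distance from (−8, 9) is 4:
|3·(−8) + 5·9 − t| / √34 = 4
|t − (21)| = 4√34.

t = 21 ± 4√34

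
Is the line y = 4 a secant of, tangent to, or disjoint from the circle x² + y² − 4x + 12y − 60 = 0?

tangent

Substituting the line into the circle gives x² − 4x + 4 = 0.
Discriminant = (−4)² − 4·1·(4) = 0.
A repeated root: the line is tangent.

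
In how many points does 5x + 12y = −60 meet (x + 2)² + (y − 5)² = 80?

Substituting the line into the circle gives 169x² + 1776x + 3456 = 0.
Δ = 3154176 − 2336256 = 817920.
Two real roots: the line is a secant.

2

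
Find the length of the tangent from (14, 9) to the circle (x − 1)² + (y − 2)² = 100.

Centre (1, 2), r² = 100. |PO|² = (13)² + (7)² = 218.
Power of the point: PT² = |PO|² − r² = 118, so PT = √118.

√118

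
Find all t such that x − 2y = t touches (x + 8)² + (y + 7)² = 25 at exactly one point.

Tangency holds when the distance from the centre (−8, −7) to the line equals the radius 5:
|1·(−8) − 2·(−7) − t| / √5 = 5
|t − (6)| = 5√5.

t = 6 ± 5√5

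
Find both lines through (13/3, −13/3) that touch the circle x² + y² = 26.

5x − y = 26 and x − 5y = 26

Write the tangent as mx − y + (−13/3 − m·(13/3)) = 0 and set its distance from the centre to √26:
[m·(−13/3) − (13/3)]² = 26(m² + 1)
5m² − 26m + 5 = 0, so m = 5 or m = 1/5.
Through (13/3, −13/3) these give 5x − y = 26 and x − 5y = 26.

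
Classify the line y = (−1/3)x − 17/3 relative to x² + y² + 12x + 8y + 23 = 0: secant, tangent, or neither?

secant

d² = (1·(−6) + 3·(−4) − (−17))²/10 = 1/10; r² = 29.
Since d² < r², the line cuts the circle twice.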